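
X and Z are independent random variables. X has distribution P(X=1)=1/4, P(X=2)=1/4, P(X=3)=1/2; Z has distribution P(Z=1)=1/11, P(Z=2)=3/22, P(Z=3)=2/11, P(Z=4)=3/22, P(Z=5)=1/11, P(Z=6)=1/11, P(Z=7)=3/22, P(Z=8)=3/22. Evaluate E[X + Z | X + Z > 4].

P(X + Z > 4) = 35/44.
Summing (X+Z)·P(x,y) over outcomes with X + Z > 4 gives 531/88.
E[X + Z | X + Z > 4] = (531/88) / (35/44) = 531/70.

531/70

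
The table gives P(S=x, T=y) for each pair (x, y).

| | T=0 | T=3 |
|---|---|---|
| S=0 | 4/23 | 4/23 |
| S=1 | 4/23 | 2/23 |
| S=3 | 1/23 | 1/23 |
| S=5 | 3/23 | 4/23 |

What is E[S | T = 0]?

P(T = 0) = 12/23.
Σ S·P over the event = 0·(4/23) + 1·(4/23) + 3·(1/23) + 5·(3/23) = 22/23.
E[S | T = 0] = (22/23) / (12/23) = 11/6.

11/6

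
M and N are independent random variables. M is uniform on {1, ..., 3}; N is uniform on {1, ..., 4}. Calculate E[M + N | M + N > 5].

19/3

Outcomes with M + N > 5: (2,4), (3,3), (3,4), each with probability 1/12.
E[M + N | M + N > 5] = (6 + 6 + 7) / 3 = 19/3.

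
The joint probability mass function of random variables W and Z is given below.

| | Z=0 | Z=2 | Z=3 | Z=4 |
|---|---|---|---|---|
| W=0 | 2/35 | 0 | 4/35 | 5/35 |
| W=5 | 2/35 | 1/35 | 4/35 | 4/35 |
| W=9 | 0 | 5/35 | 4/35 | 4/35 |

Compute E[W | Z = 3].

14/3

P(Z = 3) = 12/35.
Summing W·P(W=x,Z=y) over the conditioning event gives 8/5.
E[W | Z = 3] = (8/5) / (12/35) = 14/3.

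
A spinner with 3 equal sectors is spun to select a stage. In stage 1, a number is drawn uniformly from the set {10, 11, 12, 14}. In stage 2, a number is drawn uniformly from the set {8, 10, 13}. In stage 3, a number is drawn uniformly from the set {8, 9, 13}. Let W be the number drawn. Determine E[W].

385/36

E[W | stage 1] = (10+11+12+14)/4 = 47/4.
E[W | stage 2] = (8+10+13)/3 = 31/3.
E[W | stage 3] = (8+9+13)/3 = 10.
E[W] = (1/3)·(47/4) + (1/3)·(31/3) + (1/3)·(10) = 385/36.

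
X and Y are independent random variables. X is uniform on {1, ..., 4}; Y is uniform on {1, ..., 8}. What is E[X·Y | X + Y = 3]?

Outcomes with X + Y = 3: (1,2), (2,1), each with probability 1/32.
E[X·Y | X + Y = 3] = (2 + 2) / 2 = 2.

2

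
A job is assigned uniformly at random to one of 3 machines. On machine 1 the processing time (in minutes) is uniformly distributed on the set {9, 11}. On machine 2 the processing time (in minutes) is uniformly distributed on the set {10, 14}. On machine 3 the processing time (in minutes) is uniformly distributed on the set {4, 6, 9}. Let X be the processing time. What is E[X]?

85/9

E[X | machine 1] = (9+11)/2 = 10.
E[X | machine 2] = (10+14)/2 = 12.
E[X | machine 3] = (4+6+9)/3 = 19/3.
E[X] = (1/3)·(10) + (1/3)·(12) + (1/3)·(19/3) = 85/9.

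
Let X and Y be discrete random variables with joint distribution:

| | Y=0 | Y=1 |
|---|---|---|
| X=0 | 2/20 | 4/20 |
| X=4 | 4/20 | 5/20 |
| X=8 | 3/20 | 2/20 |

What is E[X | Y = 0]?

40/9

P(Y = 0) = 9/20.
Σ X·P over the event = 0·(2/20) + 4·(4/20) + 8·(3/20) = 2.
E[X | Y = 0] = (2) / (9/20) = 40/9.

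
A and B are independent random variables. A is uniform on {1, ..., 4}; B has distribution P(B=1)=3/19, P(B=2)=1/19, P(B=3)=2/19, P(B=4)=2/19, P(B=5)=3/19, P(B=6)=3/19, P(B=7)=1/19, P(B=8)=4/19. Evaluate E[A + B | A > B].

61/13

P(A > B) = 13/76.
Summing (A+B)·P(x,y) over outcomes with A > B gives 61/76.
E[A + B | A > B] = (61/76) / (13/76) = 61/13.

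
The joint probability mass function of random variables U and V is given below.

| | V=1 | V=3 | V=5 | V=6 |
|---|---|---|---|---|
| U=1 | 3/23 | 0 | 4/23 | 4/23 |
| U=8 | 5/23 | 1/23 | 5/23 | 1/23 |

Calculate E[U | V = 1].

P(V = 1) = 8/23.
Summing U·P(U=x,V=y) over the conditioning event gives 43/23.
E[U | V = 1] = (43/23) / (8/23) = 43/8.

43/8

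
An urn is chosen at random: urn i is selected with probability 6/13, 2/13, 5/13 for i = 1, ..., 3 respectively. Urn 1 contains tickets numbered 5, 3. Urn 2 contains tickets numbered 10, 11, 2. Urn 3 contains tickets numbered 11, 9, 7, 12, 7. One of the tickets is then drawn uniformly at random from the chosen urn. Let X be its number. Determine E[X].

E[X | urn 1] = (5+3)/2 = 4.
E[X | urn 2] = (10+11+2)/3 = 23/3.
E[X | urn 3] = (11+9+7+12+7)/5 = 46/5.
By the law of total expectation,
E[X] = (6/13)·(4) + (2/13)·(23/3) + (5/13)·(46/5) = 256/39.

256/39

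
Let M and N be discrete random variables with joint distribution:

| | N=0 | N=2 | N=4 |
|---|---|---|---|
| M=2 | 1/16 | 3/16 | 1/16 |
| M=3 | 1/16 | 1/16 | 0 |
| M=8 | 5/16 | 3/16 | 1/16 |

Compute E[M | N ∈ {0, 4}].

55/9

P(N ∈ {0, 4}) = 9/16.
Σ M·P over the event = 2·(1/16) + 2·(1/16) + 3·(1/16) + 8·(5/16) + 8·(1/16) = 55/16.
E[M | N ∈ {0, 4}] = (55/16) / (9/16) = 55/9.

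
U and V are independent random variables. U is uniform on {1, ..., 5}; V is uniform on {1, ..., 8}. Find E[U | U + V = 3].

3/2

Outcomes with U + V = 3: (1,2), (2,1), each with probability 1/40.
E[U | U + V = 3] = (1 + 2) / 2 = 3/2.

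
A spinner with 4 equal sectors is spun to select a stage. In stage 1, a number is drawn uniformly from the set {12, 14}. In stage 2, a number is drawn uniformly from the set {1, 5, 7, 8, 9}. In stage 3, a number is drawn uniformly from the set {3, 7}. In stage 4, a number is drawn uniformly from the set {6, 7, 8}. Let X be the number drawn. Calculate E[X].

31/4

E[X | stage 1] = (12+14)/2 = 13.
E[X | stage 2] = (1+5+7+8+9)/5 = 6.
E[X | stage 3] = (3+7)/2 = 5.
E[X | stage 4] = (6+7+8)/3 = 7.
By the law of total expectation,
E[X] = (1/4)·(13) + (1/4)·(6) + (1/4)·(5) + (1/4)·(7) = 31/4.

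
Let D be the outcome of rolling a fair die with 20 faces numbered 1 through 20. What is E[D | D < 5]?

5/2

Given D < 5, D is equally likely to be any of {1, 2, 3, 4}.
E[D | D < 5] = (1 + 2 + 3 + 4) / 4 = 5/2.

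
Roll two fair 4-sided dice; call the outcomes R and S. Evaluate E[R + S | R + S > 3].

72/13

P(R + S > 3) = 13/16.
Summing (R+S)·P(x,y) over outcomes with R + S > 3 gives 9/2.
E[R + S | R + S > 3] = (9/2) / (13/16) = 72/13.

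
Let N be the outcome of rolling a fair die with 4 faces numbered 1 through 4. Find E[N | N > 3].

Given N > 3, N is equally likely to be any of {4}.
E[N | N > 3] = (4) / 1 = 4.

4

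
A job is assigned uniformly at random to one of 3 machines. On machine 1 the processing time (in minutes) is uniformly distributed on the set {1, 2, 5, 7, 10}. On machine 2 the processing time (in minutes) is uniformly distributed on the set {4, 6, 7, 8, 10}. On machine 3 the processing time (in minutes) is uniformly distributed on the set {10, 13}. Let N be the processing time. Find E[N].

E[N | machine 1] = (1+2+5+7+10)/5 = 5.
E[N | machine 2] = (4+6+7+8+10)/5 = 7.
E[N | machine 3] = (10+13)/2 = 23/2.
E[N] = (1/3)·(5) + (1/3)·(7) + (1/3)·(23/2) = 47/6.

47/6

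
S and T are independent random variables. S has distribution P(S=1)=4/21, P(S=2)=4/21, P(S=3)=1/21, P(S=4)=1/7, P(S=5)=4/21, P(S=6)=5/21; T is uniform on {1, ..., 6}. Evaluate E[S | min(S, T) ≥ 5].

50/9

P(min(S, T) ≥ 5) = 1/7.
Summing S·P(x,y) over outcomes with min(S, T) ≥ 5 gives 50/63.
E[S | min(S, T) ≥ 5] = (50/63) / (1/7) = 50/9.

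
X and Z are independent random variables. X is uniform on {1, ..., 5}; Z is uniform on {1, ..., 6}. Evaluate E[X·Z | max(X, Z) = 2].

8/3

Outcomes with max(X, Z) = 2: (1,2), (2,1), (2,2), each with probability 1/30.
E[X·Z | max(X, Z) = 2] = (2 + 2 + 4) / 3 = 8/3.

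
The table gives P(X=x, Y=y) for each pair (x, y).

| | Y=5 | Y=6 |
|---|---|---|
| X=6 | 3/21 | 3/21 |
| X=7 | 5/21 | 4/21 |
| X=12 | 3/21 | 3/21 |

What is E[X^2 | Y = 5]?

P(Y = 5) = 11/21.
Σ X^2·P over the event = 36·(3/21) + 49·(5/21) + 144·(3/21) = 785/21.
E[X^2 | Y = 5] = (785/21) / (11/21) = 785/11.

785/11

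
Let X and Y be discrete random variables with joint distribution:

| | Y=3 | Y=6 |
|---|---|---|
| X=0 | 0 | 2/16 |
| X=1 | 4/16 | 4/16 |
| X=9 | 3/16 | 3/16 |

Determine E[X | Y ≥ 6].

31/9

P(Y ≥ 6) = 9/16.
Σ X·P over the event = 0·(2/16) + 1·(4/16) + 9·(3/16) = 31/16.
E[X | Y ≥ 6] = (31/16) / (9/16) = 31/9.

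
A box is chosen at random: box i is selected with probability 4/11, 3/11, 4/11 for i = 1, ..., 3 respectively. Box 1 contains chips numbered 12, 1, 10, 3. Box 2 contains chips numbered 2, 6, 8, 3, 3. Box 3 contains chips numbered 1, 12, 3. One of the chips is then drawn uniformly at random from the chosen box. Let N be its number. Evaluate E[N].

908/165

E[N | box 1] = (12+1+10+3)/4 = 13/2.
E[N | box 2] = (2+6+8+3+3)/5 = 22/5.
E[N | box 3] = (1+12+3)/3 = 16/3.
By the law of total expectation,
E[N] = (4/11)·(13/2) + (3/11)·(22/5) + (4/11)·(16/3) = 908/165.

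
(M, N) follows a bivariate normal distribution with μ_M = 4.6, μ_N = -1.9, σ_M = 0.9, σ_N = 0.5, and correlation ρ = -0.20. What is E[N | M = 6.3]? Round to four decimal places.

E[N | M=x] = μ_N + ρ(σ_N/σ_M)(x − μ_M) for jointly normal variables.
E[N | M=6.3] = -1.9 + (-0.20)·(0.5/0.9)·(6.3 − (4.6)) = -1.9 + (-0.11111)·(1.7) = -2.0889.

-2.0889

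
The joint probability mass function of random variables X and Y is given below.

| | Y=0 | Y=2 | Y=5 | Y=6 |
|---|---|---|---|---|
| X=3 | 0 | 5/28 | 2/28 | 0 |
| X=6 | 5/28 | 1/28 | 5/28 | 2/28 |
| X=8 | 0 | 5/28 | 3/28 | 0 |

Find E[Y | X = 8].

P(X = 8) = 2/7.
Σ Y·P over the event = 2·(5/28) + 5·(3/28) = 25/28.
E[Y | X = 8] = (25/28) / (2/7) = 25/8.

25/8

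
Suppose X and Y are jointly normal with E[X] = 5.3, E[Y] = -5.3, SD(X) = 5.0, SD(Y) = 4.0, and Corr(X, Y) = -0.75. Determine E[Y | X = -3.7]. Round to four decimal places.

0.1000

E[Y | X=x] = μ_Y + ρ(σ_Y/σ_X)(x − μ_X) for jointly normal variables.
E[Y | X=-3.7] = -5.3 + (-0.75)·(4.0/5.0)·(-3.7 − (5.3)) = -5.3 + (-0.6)·(-9) = 0.1000.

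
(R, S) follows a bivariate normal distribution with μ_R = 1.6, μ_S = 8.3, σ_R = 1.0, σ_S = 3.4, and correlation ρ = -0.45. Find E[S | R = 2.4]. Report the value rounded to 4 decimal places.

7.0760

For a bivariate normal, E[S | R=x] = μ_S + ρ·(σ_S/σ_R)·(x − μ_R).
E[S | R=2.4] = 8.3 + (-0.45)·(3.4/1.0)·(2.4 − (1.6)) = 8.3 + (-1.53)·(0.8) = 7.0760.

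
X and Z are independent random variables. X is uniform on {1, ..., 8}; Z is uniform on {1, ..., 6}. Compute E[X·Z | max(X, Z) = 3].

27/5

Outcomes with max(X, Z) = 3: (1,3), (2,3), (3,1), (3,2), (3,3), each with probability 1/48.
E[X·Z | max(X, Z) = 3] = (3 + 6 + 3 + 6 + 9) / 5 = 27/5.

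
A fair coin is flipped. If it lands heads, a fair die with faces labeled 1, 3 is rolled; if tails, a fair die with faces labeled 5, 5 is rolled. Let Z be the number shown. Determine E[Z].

E[Z | heads] = (1+3)/2 = 2.
E[Z | tails] = (5+5)/2 = 5.
E[Z] = (1/2)·(2) + (1/2)·(5) = 7/2.

7/2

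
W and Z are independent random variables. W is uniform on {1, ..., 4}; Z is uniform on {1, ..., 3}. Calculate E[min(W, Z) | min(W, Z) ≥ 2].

7/3

Outcomes with min(W, Z) ≥ 2: (2,2), (2,3), (3,2), (3,3), (4,2), (4,3), each with probability 1/12.
E[min(W, Z) | min(W, Z) ≥ 2] = (2 + 2 + 2 + 3 + 2 + 3) / 6 = 7/3.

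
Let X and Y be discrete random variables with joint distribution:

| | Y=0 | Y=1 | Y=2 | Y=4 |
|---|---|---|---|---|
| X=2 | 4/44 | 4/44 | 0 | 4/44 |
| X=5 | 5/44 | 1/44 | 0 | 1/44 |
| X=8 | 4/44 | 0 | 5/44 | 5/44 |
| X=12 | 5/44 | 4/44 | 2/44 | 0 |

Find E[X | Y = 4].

53/10

P(Y = 4) = 5/22.
Σ X·P over the event = 2·(4/44) + 5·(1/44) + 8·(5/44) = 53/44.
E[X | Y = 4] = (53/44) / (5/22) = 53/10.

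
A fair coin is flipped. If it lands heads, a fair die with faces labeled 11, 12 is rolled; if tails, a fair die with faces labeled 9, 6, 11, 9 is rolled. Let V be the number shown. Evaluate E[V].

E[V | heads] = (11+12)/2 = 23/2.
E[V | tails] = (9+6+11+9)/4 = 35/4.
E[V] = (1/2)·(23/2) + (1/2)·(35/4) = 81/8.

81/8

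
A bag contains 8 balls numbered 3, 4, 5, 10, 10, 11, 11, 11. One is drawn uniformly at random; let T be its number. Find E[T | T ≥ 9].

53/5

P(T ≥ 9) = 5/8.
Σ over the event: 10·1/4 + 11·3/8 = 53/8.
E[T | T ≥ 9] = (53/8) / (5/8) = 53/5.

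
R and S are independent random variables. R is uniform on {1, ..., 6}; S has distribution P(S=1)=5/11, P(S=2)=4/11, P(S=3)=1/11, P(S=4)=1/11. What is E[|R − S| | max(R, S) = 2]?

P(max(R, S) = 2) = 13/66.
Summing |R−S|·P(x,y) over outcomes with max(R, S) = 2 gives 3/22.
E[|R − S| | max(R, S) = 2] = (3/22) / (13/66) = 9/13.

9/13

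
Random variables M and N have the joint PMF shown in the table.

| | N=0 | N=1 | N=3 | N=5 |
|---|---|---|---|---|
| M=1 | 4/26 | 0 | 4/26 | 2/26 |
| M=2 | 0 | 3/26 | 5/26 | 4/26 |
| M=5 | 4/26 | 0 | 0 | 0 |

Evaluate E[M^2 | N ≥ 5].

P(N ≥ 5) = 3/13.
Σ M^2·P over the event = 1·(2/26) + 4·(4/26) = 9/13.
E[M^2 | N ≥ 5] = (9/13) / (3/13) = 3.

3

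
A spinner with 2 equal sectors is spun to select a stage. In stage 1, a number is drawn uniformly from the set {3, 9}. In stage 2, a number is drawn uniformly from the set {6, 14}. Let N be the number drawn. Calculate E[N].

E[N | stage 1] = (3+9)/2 = 6.
E[N | stage 2] = (6+14)/2 = 10.
E[N] = (1/2)·(6) + (1/2)·(10) = 8.

8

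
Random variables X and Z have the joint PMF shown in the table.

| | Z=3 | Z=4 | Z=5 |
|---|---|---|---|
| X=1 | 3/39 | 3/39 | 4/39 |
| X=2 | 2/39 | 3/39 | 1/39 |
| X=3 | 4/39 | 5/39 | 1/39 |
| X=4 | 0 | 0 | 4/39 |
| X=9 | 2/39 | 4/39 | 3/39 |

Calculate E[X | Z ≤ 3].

37/11

P(Z ≤ 3) = 11/39.
Σ X·P over the event = 1·(3/39) + 2·(2/39) + 3·(4/39) + 9·(2/39) = 37/39.
E[X | Z ≤ 3] = (37/39) / (11/39) = 37/11.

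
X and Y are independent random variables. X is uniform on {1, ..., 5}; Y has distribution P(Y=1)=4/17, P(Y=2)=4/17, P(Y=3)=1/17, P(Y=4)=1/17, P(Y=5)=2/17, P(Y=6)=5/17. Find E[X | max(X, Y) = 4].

P(max(X, Y) = 4) = 13/85.
Summing X·P(x,y) over outcomes with max(X, Y) = 4 gives 46/85.
E[X | max(X, Y) = 4] = (46/85) / (13/85) = 46/13.

46/13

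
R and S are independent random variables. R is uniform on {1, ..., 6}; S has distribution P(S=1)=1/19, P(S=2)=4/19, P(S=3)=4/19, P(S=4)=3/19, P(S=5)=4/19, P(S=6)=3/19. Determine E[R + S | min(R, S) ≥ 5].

153/14

P(min(R, S) ≥ 5) = 7/57.
Summing (R+S)·P(x,y) over outcomes with min(R, S) ≥ 5 gives 51/38.
E[R + S | min(R, S) ≥ 5] = (51/38) / (7/57) = 153/14.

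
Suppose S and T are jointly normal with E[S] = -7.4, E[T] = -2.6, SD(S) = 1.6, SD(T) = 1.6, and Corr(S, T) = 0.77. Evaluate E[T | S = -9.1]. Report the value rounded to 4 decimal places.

-3.9090

For a bivariate normal, E[T | S=x] = μ_T + ρ·(σ_T/σ_S)·(x − μ_S).
E[T | S=-9.1] = -2.6 + (0.77)·(1.6/1.6)·(-9.1 − (-7.4)) = -2.6 + (0.77)·(-1.7) = -3.9090.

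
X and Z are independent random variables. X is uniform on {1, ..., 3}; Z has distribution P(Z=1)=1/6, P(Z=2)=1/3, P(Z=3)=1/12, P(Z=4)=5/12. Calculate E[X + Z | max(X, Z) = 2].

17/5

P(max(X, Z) = 2) = 5/18.
Summing (X+Z)·P(x,y) over outcomes with max(X, Z) = 2 gives 17/18.
E[X + Z | max(X, Z) = 2] = (17/18) / (5/18) = 17/5.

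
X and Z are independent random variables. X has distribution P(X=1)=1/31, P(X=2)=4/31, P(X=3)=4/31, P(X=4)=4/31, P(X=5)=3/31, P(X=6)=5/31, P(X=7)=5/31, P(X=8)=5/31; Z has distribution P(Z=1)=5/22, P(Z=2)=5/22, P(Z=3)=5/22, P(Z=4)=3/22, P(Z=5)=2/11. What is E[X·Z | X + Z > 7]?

7817/385

P(X + Z > 7) = 35/62.
Summing XZ·P(x,y) over outcomes with X + Z > 7 gives 7817/682.
E[X·Z | X + Z > 7] = (7817/682) / (35/62) = 7817/385.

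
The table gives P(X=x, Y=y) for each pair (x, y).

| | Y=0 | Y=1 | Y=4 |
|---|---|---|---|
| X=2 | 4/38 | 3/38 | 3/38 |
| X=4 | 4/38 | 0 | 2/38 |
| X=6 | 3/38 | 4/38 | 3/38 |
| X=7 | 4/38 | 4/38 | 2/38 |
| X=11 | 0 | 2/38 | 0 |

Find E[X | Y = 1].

P(Y = 1) = 13/38.
Σ X·P over the event = 2·(3/38) + 6·(4/38) + 7·(4/38) + 11·(2/38) = 40/19.
E[X | Y = 1] = (40/19) / (13/38) = 80/13.

80/13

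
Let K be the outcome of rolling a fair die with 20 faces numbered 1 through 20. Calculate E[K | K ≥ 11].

Given K ≥ 11, K is equally likely to be any of {11, 12, 13, 14, 15, 16, 17, 18, 19, 20}.
E[K | K ≥ 11] = (11 + 12 + 13 + 14 + 15 + 16 + 17 + 18 + 19 + 20) / 10 = 31/2.

31/2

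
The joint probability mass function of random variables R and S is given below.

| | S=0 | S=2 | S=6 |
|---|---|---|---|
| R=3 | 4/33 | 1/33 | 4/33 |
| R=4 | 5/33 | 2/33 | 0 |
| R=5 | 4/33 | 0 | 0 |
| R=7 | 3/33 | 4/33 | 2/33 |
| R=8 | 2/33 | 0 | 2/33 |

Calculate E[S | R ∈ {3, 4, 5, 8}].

7/4

P(R ∈ {3, 4, 5, 8}) = 8/11.
Σ S·P over the event = 0·(4/33) + 2·(1/33) + 6·(4/33) + 0·(5/33) + 2·(2/33) + 0·(4/33) + 0·(2/33) + 6·(2/33) = 14/11.
E[S | R ∈ {3, 4, 5, 8}] = (14/11) / (8/11) = 7/4.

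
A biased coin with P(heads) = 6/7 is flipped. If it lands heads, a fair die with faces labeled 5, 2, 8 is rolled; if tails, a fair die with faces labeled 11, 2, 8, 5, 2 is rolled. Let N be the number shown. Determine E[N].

178/35

E[N | heads] = (5+2+8)/3 = 5.
E[N | tails] = (11+2+8+5+2)/5 = 28/5.
By the law of total expectation,
E[N] = (6/7)·(5) + (1/7)·(28/5) = 178/35.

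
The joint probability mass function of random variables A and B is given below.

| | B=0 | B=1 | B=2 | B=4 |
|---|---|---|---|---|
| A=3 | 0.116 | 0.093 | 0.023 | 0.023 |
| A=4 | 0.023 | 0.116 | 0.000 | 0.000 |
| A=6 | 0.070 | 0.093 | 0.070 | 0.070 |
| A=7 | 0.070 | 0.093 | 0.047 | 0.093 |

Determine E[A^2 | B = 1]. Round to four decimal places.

P(B = 1) = 0.395.
Σ A^2·P over the event = 9·(0.093) + 16·(0.116) + 36·(0.093) + 49·(0.093) = 10.598.
E[A^2 | B = 1] = (10.598) / (0.395) = 26.8304.

26.8304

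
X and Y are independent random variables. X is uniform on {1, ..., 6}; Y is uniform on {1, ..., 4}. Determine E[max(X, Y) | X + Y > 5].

67/14

P(X + Y > 5) = 7/12.
Summing max(X,Y)·P(x,y) over outcomes with X + Y > 5 gives 67/24.
E[max(X, Y) | X + Y > 5] = (67/24) / (7/12) = 67/14.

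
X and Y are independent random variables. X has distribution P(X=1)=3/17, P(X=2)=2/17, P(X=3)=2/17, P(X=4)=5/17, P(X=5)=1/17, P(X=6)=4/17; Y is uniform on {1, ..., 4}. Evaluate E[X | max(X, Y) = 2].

11/7

P(max(X, Y) = 2) = 7/68.
Summing X·P(x,y) over outcomes with max(X, Y) = 2 gives 11/68.
E[X | max(X, Y) = 2] = (11/68) / (7/68) = 11/7.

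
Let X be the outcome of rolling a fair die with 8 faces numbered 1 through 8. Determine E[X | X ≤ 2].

3/2

Given X ≤ 2, X is equally likely to be any of {1, 2}.
E[X | X ≤ 2] = (1 + 2) / 2 = 3/2.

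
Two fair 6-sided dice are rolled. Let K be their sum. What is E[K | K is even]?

P(K is even) = 1/2.
Σ over the event: 2·1/36 + 4·1/12 + 6·5/36 + 8·5/36 + 10·1/12 + 12·1/36 = 7/2.
E[K | K is even] = (7/2) / (1/2) = 7.

7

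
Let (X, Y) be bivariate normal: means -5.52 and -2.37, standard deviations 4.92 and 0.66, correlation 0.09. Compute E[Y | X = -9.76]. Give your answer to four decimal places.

-2.4212

The regression of Y on X has slope ρ·σ_Y/σ_X and passes through (μ_X, μ_Y).
E[Y | X=-9.76] = -2.37 + (0.09)·(0.66/4.92)·(-9.76 − (-5.52)) = -2.37 + (0.012073)·(-4.24) = -2.4212.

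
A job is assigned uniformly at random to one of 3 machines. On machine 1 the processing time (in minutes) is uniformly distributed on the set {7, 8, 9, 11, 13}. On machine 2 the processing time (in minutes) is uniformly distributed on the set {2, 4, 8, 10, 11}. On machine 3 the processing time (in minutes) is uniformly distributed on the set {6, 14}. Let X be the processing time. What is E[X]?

133/15

E[X | machine 1] = (7+8+9+11+13)/5 = 48/5.
E[X | machine 2] = (2+4+8+10+11)/5 = 7.
E[X | machine 3] = (6+14)/2 = 10.
E[X] = (1/3)·(48/5) + (1/3)·(7) + (1/3)·(10) = 133/15.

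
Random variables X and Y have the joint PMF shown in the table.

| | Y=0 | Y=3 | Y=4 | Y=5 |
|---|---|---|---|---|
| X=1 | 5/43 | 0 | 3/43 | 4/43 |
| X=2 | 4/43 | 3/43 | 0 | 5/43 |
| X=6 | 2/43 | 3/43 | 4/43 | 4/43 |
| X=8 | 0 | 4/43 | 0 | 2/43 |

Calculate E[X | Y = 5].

P(Y = 5) = 15/43.
Summing X·P(X=x,Y=y) over the conditioning event gives 54/43.
E[X | Y = 5] = (54/43) / (15/43) = 18/5.

18/5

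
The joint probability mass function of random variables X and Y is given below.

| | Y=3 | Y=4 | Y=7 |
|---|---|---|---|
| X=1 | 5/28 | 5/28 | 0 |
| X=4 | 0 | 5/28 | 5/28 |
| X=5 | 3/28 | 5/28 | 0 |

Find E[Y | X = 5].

P(X = 5) = 2/7.
Summing Y·P(X=x,Y=y) over the conditioning event gives 29/28.
E[Y | X = 5] = (29/28) / (2/7) = 29/8.

29/8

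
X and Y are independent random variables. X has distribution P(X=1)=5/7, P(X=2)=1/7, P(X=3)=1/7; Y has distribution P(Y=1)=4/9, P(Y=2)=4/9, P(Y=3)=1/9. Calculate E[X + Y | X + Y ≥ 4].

P(X + Y ≥ 4) = 19/63.
Summing (X+Y)·P(x,y) over outcomes with X + Y ≥ 4 gives 83/63.
E[X + Y | X + Y ≥ 4] = (83/63) / (19/63) = 83/19.

83/19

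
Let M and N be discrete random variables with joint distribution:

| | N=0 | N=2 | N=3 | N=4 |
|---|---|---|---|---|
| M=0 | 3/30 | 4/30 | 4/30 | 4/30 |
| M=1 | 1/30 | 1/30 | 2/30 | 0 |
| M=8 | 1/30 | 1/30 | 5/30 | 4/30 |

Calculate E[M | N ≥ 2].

83/25

P(N ≥ 2) = 5/6.
Σ M·P over the event = 0·(4/30) + 0·(4/30) + 0·(4/30) + 1·(1/30) + 1·(2/30) + 8·(1/30) + 8·(5/30) + 8·(4/30) = 83/30.
E[M | N ≥ 2] = (83/30) / (5/6) = 83/25.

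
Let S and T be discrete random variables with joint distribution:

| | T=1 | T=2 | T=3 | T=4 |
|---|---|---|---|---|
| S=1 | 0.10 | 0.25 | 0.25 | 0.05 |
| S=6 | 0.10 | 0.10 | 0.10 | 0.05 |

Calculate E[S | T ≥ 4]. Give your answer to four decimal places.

P(T ≥ 4) = 0.10.
Σ S·P over the event = 1·(0.05) + 6·(0.05) = 0.35.
E[S | T ≥ 4] = (0.35) / (0.10) = 3.5000.

3.5000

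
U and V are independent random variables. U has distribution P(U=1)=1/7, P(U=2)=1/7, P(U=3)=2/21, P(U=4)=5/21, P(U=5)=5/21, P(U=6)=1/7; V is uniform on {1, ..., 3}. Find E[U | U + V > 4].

P(U + V > 4) = 46/63.
Summing U·P(x,y) over outcomes with U + V > 4 gives 23/7.
E[U | U + V > 4] = (23/7) / (46/63) = 9/2.

9/2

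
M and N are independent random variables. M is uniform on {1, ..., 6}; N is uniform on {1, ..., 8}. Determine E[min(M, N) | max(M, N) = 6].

P(max(M, N) = 6) = 11/48.
Summing min(M,N)·P(x,y) over outcomes with max(M, N) = 6 gives 3/4.
E[min(M, N) | max(M, N) = 6] = (3/4) / (11/48) = 36/11.

36/11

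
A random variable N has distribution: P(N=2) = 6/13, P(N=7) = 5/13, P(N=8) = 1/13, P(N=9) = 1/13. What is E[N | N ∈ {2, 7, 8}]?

P(N ∈ {2, 7, 8}) = 12/13.
Σ over the event: 2·6/13 + 7·5/13 + 8·1/13 = 55/13.
E[N | N ∈ {2, 7, 8}] = (55/13) / (12/13) = 55/12.

55/12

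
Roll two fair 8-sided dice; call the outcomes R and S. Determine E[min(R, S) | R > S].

3

P(R > S) = 7/16.
Summing min(R,S)·P(x,y) over outcomes with R > S gives 21/16.
E[min(R, S) | R > S] = (21/16) / (7/16) = 3.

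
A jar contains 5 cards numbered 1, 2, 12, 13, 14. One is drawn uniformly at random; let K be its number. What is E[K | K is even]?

P(K is even) = 3/5.
Σ over the event: 2·1/5 + 12·1/5 + 14·1/5 = 28/5.
E[K | K is even] = (28/5) / (3/5) = 28/3.

28/3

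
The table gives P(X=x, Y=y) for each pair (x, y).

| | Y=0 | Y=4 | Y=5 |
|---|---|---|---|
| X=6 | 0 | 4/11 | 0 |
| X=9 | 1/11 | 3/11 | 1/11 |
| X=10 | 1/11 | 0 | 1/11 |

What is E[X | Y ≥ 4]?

P(Y ≥ 4) = 9/11.
Σ X·P over the event = 6·(4/11) + 9·(3/11) + 9·(1/11) + 10·(1/11) = 70/11.
E[X | Y ≥ 4] = (70/11) / (9/11) = 70/9.

70/9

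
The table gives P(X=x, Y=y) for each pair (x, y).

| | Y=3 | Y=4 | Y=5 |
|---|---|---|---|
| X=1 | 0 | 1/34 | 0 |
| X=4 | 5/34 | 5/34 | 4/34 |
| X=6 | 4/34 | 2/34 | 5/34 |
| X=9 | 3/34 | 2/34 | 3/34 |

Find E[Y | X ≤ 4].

59/15

P(X ≤ 4) = 15/34.
Summing Y·P(X=x,Y=y) over the conditioning event gives 59/34.
E[Y | X ≤ 4] = (59/34) / (15/34) = 59/15.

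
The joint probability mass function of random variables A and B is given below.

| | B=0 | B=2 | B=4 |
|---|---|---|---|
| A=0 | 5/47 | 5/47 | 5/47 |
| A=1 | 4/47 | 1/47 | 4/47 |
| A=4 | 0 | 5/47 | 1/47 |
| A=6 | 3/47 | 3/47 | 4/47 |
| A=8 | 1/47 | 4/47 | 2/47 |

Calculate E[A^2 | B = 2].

P(B = 2) = 18/47.
Σ A^2·P over the event = 0·(5/47) + 1·(1/47) + 16·(5/47) + 36·(3/47) + 64·(4/47) = 445/47.
E[A^2 | B = 2] = (445/47) / (18/47) = 445/18.

445/18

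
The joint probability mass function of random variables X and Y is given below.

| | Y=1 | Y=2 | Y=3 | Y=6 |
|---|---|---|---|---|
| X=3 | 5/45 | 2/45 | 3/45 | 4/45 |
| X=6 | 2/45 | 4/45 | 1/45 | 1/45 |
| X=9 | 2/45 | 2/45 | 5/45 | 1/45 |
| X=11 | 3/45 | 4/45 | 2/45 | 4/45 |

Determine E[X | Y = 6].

P(Y = 6) = 2/9.
Summing X·P(X=x,Y=y) over the conditioning event gives 71/45.
E[X | Y = 6] = (71/45) / (2/9) = 71/10.

71/10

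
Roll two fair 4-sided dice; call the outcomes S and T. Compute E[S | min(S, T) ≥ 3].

7/2

Outcomes with min(S, T) ≥ 3: (3,3), (3,4), (4,3), (4,4), each with probability 1/16.
E[S | min(S, T) ≥ 3] = (3 + 3 + 4 + 4) / 4 = 7/2.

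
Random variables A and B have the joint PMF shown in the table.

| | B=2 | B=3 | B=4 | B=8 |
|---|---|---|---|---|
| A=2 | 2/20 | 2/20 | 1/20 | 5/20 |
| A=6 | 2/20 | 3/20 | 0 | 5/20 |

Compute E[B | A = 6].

P(A = 6) = 1/2.
Σ B·P over the event = 2·(2/20) + 3·(3/20) + 8·(5/20) = 53/20.
E[B | A = 6] = (53/20) / (1/2) = 53/10.

53/10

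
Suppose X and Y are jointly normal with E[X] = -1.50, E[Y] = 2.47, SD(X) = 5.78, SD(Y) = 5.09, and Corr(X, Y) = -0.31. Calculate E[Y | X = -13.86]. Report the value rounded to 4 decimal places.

For a bivariate normal, E[Y | X=x] = μ_Y + ρ·(σ_Y/σ_X)·(x − μ_X).
E[Y | X=-13.86] = 2.47 + (-0.31)·(5.09/5.78)·(-13.86 − (-1.50)) = 2.47 + (-0.27299)·(-12.36) = 5.8442.

5.8442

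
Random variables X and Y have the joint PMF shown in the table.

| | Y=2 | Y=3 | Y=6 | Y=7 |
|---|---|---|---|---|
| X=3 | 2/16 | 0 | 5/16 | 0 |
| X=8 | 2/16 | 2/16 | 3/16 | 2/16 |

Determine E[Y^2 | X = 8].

P(X = 8) = 9/16.
Σ Y^2·P over the event = 4·(2/16) + 9·(2/16) + 36·(3/16) + 49·(2/16) = 29/2.
E[Y^2 | X = 8] = (29/2) / (9/16) = 232/9.

232/9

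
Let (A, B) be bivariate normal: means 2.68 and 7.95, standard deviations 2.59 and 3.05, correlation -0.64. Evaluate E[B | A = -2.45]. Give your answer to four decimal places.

For a bivariate normal, E[B | A=x] = μ_B + ρ·(σ_B/σ_A)·(x − μ_A).
E[B | A=-2.45] = 7.95 + (-0.64)·(3.05/2.59)·(-2.45 − (2.68)) = 7.95 + (-0.75367)·(-5.13) = 11.8163.

11.8163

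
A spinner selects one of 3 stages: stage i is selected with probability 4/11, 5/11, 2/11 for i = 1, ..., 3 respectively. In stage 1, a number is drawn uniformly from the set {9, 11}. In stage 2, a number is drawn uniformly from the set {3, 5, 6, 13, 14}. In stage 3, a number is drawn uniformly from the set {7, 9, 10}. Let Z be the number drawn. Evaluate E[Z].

295/33

E[Z | stage 1] = (9+11)/2 = 10.
E[Z | stage 2] = (3+5+6+13+14)/5 = 41/5.
E[Z | stage 3] = (7+9+10)/3 = 26/3.
By the law of total expectation,
E[Z] = (4/11)·(10) + (5/11)·(41/5) + (2/11)·(26/3) = 295/33.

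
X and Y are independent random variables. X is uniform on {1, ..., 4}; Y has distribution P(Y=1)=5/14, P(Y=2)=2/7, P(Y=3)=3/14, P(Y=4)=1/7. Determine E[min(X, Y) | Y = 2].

7/4

P(Y = 2) = 2/7.
Summing min(X,Y)·P(x,y) over outcomes with Y = 2 gives 1/2.
E[min(X, Y) | Y = 2] = (1/2) / (2/7) = 7/4.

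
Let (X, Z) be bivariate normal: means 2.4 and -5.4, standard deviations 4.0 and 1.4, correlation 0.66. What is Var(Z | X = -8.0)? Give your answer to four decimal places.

1.1062

Var(Z | X=x) = (1 − ρ²)·σ_Z².
Var(Z | X=-8.0) = (1.4)²·(1 − (0.66)²) = 1.96·0.5644 = 1.1062.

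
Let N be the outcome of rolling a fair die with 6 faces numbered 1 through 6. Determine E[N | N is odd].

3

Given N is odd, N is equally likely to be any of {1, 3, 5}.
E[N | N is odd] = (1 + 3 + 5) / 3 = 3.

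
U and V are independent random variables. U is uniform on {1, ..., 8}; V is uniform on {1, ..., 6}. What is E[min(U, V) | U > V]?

P(U > V) = 9/16.
Summing min(U,V)·P(x,y) over outcomes with U > V gives 77/48.
E[min(U, V) | U > V] = (77/48) / (9/16) = 77/27.

77/27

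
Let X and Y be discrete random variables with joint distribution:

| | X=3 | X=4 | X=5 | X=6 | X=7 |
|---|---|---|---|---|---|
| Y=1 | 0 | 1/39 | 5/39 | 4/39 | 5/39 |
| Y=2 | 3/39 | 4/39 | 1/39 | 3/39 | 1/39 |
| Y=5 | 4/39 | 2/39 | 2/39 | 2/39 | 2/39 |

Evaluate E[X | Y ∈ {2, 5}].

37/8

P(Y ∈ {2, 5}) = 8/13.
Summing X·P(X=x,Y=y) over the conditioning event gives 37/13.
E[X | Y ∈ {2, 5}] = (37/13) / (8/13) = 37/8.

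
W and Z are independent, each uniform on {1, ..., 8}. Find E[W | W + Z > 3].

P(W + Z > 3) = 61/64.
Summing W·P(x,y) over outcomes with W + Z > 3 gives 71/16.
E[W | W + Z > 3] = (71/16) / (61/64) = 284/61.

284/61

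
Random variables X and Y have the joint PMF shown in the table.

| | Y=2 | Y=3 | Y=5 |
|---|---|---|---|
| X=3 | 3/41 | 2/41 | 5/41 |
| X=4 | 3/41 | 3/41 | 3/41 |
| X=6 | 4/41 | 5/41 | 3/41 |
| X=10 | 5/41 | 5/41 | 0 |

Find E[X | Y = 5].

45/11

P(Y = 5) = 11/41.
Σ X·P over the event = 3·(5/41) + 4·(3/41) + 6·(3/41) = 45/41.
E[X | Y = 5] = (45/41) / (11/41) = 45/11.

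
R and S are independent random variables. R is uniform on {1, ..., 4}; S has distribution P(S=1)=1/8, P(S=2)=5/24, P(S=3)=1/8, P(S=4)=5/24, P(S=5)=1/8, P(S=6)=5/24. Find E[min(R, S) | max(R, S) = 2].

P(max(R, S) = 2) = 13/96.
Summing min(R,S)·P(x,y) over outcomes with max(R, S) = 2 gives 3/16.
E[min(R, S) | max(R, S) = 2] = (3/16) / (13/96) = 18/13.

18/13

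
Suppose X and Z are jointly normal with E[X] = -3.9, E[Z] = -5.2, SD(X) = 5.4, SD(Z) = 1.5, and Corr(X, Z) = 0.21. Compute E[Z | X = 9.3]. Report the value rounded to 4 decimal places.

-4.4300

E[Z | X=x] = μ_Z + ρ(σ_Z/σ_X)(x − μ_X) for jointly normal variables.
E[Z | X=9.3] = -5.2 + (0.21)·(1.5/5.4)·(9.3 − (-3.9)) = -5.2 + (0.058333)·(13.2) = -4.4300.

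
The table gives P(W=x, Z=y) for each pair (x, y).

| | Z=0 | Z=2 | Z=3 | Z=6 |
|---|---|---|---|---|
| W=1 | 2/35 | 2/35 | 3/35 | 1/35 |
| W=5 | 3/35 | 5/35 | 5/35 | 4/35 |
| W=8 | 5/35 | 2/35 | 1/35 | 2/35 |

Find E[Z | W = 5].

49/17

P(W = 5) = 17/35.
Σ Z·P over the event = 0·(3/35) + 2·(5/35) + 3·(5/35) + 6·(4/35) = 7/5.
E[Z | W = 5] = (7/5) / (17/35) = 49/17.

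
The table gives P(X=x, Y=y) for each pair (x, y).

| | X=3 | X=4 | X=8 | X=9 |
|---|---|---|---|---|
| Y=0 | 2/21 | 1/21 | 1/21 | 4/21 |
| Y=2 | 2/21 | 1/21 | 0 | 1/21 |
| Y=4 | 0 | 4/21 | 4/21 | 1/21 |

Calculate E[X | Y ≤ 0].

P(Y ≤ 0) = 8/21.
Σ X·P over the event = 3·(2/21) + 4·(1/21) + 8·(1/21) + 9·(4/21) = 18/7.
E[X | Y ≤ 0] = (18/7) / (8/21) = 27/4.

27/4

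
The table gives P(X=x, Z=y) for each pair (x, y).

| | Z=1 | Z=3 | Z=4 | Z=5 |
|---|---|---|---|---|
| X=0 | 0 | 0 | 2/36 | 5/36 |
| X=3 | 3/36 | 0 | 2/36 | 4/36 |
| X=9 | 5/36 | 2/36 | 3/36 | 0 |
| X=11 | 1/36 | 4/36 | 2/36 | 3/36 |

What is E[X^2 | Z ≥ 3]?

P(Z ≥ 3) = 3/4.
Summing X^2·P(X=x,Z=y) over the conditioning event gives 43.
E[X^2 | Z ≥ 3] = (43) / (3/4) = 172/3.

172/3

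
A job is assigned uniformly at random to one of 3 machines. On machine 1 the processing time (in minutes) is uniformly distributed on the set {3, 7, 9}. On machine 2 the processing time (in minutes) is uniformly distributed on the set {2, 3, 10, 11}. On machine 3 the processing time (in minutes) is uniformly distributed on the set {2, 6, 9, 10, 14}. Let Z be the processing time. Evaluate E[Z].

E[Z | machine 1] = (3+7+9)/3 = 19/3.
E[Z | machine 2] = (2+3+10+11)/4 = 13/2.
E[Z | machine 3] = (2+6+9+10+14)/5 = 41/5.
By the law of total expectation,
E[Z] = (1/3)·(19/3) + (1/3)·(13/2) + (1/3)·(41/5) = 631/90.

631/90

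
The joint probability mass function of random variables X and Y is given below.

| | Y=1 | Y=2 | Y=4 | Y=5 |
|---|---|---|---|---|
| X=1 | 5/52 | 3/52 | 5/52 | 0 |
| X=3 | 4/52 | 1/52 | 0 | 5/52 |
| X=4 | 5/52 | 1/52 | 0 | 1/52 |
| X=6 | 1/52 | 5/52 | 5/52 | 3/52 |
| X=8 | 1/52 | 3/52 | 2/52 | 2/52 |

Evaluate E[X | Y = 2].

64/13

P(Y = 2) = 1/4.
Σ X·P over the event = 1·(3/52) + 3·(1/52) + 4·(1/52) + 6·(5/52) + 8·(3/52) = 16/13.
E[X | Y = 2] = (16/13) / (1/4) = 64/13.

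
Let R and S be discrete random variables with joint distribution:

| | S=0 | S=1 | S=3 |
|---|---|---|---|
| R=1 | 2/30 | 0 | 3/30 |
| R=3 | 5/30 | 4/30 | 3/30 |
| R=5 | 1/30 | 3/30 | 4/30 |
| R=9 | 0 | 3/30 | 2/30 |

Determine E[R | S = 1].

P(S = 1) = 1/3.
Σ R·P over the event = 3·(4/30) + 5·(3/30) + 9·(3/30) = 9/5.
E[R | S = 1] = (9/5) / (1/3) = 27/5.

27/5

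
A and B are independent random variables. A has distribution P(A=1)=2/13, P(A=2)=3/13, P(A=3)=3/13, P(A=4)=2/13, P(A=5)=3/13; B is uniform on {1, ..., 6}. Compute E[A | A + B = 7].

40/13

P(A + B = 7) = 1/6.
Summing A·P(x,y) over outcomes with A + B = 7 gives 20/39.
E[A | A + B = 7] = (20/39) / (1/6) = 40/13.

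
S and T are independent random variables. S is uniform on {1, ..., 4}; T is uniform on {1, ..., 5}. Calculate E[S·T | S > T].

Outcomes with S > T: (2,1), (3,1), (3,2), (4,1), (4,2), (4,3), each with probability 1/20.
E[S·T | S > T] = (2 + 3 + 6 + 4 + 8 + 12) / 6 = 35/6.

35/6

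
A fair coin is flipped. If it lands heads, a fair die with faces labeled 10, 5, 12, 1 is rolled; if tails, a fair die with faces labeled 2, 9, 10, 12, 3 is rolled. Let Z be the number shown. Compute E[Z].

71/10

E[Z | heads] = (10+5+12+1)/4 = 7.
E[Z | tails] = (2+9+10+12+3)/5 = 36/5.
By the law of total expectation,
E[Z] = (1/2)·(7) + (1/2)·(36/5) = 71/10.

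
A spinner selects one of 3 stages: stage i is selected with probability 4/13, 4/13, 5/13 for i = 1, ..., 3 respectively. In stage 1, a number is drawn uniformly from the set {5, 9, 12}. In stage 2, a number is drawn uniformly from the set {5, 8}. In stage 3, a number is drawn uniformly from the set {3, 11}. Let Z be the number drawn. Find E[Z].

E[Z | stage 1] = (5+9+12)/3 = 26/3.
E[Z | stage 2] = (5+8)/2 = 13/2.
E[Z | stage 3] = (3+11)/2 = 7.
By the law of total expectation,
E[Z] = (4/13)·(26/3) + (4/13)·(13/2) + (5/13)·(7) = 287/39.

287/39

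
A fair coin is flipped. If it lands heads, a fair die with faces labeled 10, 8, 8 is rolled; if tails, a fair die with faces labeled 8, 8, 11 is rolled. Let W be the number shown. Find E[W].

E[W | heads] = (10+8+8)/3 = 26/3.
E[W | tails] = (8+8+11)/3 = 9.
By the law of total expectation,
E[W] = (1/2)·(26/3) + (1/2)·(9) = 53/6.

53/6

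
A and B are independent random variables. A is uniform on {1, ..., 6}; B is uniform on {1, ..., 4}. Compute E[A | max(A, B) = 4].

Outcomes with max(A, B) = 4: (1,4), (2,4), (3,4), (4,1), (4,2), (4,3), (4,4), each with probability 1/24.
E[A | max(A, B) = 4] = (1 + 2 + 3 + 4 + 4 + 4 + 4) / 7 = 22/7.

22/7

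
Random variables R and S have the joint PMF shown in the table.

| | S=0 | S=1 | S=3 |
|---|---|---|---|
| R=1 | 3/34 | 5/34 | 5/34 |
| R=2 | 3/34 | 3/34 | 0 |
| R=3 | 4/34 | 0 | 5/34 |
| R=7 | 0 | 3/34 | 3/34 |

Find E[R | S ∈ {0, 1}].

53/21

P(S ∈ {0, 1}) = 21/34.
Σ R·P over the event = 1·(3/34) + 1·(5/34) + 2·(3/34) + 2·(3/34) + 3·(4/34) + 7·(3/34) = 53/34.
E[R | S ∈ {0, 1}] = (53/34) / (21/34) = 53/21.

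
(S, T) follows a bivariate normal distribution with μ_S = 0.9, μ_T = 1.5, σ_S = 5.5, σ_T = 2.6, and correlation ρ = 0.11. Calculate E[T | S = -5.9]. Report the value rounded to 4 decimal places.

E[T | S=x] = μ_T + ρ(σ_T/σ_S)(x − μ_S) for jointly normal variables.
E[T | S=-5.9] = 1.5 + (0.11)·(2.6/5.5)·(-5.9 − (0.9)) = 1.5 + (0.052)·(-6.8) = 1.1464.

1.1464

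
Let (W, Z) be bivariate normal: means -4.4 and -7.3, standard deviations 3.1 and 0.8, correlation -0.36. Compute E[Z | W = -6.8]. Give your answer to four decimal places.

-7.0770

The regression of Z on W has slope ρ·σ_Z/σ_W and passes through (μ_W, μ_Z).
E[Z | W=-6.8] = -7.3 + (-0.36)·(0.8/3.1)·(-6.8 − (-4.4)) = -7.3 + (-0.092903)·(-2.4) = -7.0770.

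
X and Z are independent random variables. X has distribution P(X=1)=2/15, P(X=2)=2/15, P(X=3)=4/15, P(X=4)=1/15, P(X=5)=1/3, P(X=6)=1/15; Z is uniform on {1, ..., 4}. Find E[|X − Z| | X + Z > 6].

P(X + Z > 6) = 5/12.
Summing |X−Z|·P(x,y) over outcomes with X + Z > 6 gives 49/60.
E[|X − Z| | X + Z > 6] = (49/60) / (5/12) = 49/25.

49/25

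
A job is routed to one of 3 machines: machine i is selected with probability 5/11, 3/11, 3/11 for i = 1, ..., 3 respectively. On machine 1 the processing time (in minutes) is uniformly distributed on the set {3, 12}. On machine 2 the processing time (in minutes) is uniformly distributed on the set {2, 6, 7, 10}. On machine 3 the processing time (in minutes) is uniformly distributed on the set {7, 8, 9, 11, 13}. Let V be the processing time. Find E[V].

1701/220

E[V | machine 1] = (3+12)/2 = 15/2.
E[V | machine 2] = (2+6+7+10)/4 = 25/4.
E[V | machine 3] = (7+8+9+11+13)/5 = 48/5.
E[V] = (5/11)·(15/2) + (3/11)·(25/4) + (3/11)·(48/5) = 1701/220.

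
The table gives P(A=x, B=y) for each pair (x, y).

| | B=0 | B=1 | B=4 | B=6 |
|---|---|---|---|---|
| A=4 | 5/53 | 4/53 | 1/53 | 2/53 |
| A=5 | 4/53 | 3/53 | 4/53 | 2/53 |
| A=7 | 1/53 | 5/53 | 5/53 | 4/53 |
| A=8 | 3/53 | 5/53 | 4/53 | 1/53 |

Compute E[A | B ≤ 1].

59/10

P(B ≤ 1) = 30/53.
Σ A·P over the event = 4·(5/53) + 4·(4/53) + 5·(4/53) + 5·(3/53) + 7·(1/53) + 7·(5/53) + 8·(3/53) + 8·(5/53) = 177/53.
E[A | B ≤ 1] = (177/53) / (30/53) = 59/10.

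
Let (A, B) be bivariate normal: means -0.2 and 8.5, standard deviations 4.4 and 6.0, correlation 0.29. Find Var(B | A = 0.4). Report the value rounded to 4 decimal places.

Var(B | A=x) = (1 − ρ²)·σ_B².
Var(B | A=0.4) = (6.0)²·(1 − (0.29)²) = 36·0.9159 = 32.9724.

32.9724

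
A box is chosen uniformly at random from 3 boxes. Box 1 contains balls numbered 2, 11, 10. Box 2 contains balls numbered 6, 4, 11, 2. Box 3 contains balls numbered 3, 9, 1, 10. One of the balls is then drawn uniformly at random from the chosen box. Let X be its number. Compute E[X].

E[X | box 1] = (2+11+10)/3 = 23/3.
E[X | box 2] = (6+4+11+2)/4 = 23/4.
E[X | box 3] = (3+9+1+10)/4 = 23/4.
E[X] = (1/3)·(23/3) + (1/3)·(23/4) + (1/3)·(23/4) = 115/18.

115/18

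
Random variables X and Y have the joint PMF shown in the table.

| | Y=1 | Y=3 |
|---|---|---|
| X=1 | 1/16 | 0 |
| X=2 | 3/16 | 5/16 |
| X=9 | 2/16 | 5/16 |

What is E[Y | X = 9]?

P(X = 9) = 7/16.
Summing Y·P(X=x,Y=y) over the conditioning event gives 17/16.
E[Y | X = 9] = (17/16) / (7/16) = 17/7.

17/7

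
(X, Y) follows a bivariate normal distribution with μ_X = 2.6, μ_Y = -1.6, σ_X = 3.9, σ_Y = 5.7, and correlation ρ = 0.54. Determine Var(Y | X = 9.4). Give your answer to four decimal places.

23.0159

The conditional variance in a bivariate normal is σ_Y²(1 − ρ²), independent of x.
Var(Y | X=9.4) = (5.7)²·(1 − (0.54)²) = 32.49·0.7084 = 23.0159.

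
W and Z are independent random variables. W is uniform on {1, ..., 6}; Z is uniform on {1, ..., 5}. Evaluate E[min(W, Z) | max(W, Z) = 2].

4/3

Outcomes with max(W, Z) = 2: (1,2), (2,1), (2,2), each with probability 1/30.
E[min(W, Z) | max(W, Z) = 2] = (1 + 1 + 2) / 3 = 4/3.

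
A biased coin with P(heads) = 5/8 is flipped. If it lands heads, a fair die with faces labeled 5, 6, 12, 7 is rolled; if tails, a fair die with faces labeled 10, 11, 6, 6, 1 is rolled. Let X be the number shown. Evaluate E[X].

579/80

E[X | heads] = (5+6+12+7)/4 = 15/2.
E[X | tails] = (10+11+6+6+1)/5 = 34/5.
E[X] = (5/8)·(15/2) + (3/8)·(34/5) = 579/80.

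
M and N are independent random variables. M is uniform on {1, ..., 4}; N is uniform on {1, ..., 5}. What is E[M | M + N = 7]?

3

Outcomes with M + N = 7: (2,5), (3,4), (4,3), each with probability 1/20.
E[M | M + N = 7] = (2 + 3 + 4) / 3 = 3.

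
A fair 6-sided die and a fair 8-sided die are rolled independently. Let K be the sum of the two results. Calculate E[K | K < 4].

8/3

P(K < 4) = 1/16.
Σ over the event: 2·1/48 + 3·1/24 = 1/6.
E[K | K < 4] = (1/6) / (1/16) = 8/3.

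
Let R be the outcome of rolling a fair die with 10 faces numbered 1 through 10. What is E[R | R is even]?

6

Given R is even, R is equally likely to be any of {2, 4, 6, 8, 10}.
E[R | R is even] = (2 + 4 + 6 + 8 + 10) / 5 = 6.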